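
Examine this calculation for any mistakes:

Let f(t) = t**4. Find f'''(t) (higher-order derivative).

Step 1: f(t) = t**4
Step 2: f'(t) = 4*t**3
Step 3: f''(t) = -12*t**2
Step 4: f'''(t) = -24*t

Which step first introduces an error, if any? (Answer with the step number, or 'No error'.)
Step 3

Step 3 is incorrect due to a sign flip.
The step shows: -12*t**2
The correct value should be: 12*t**2

Explanation: The sign of the whole expression was flipped: the term 12*t**2 was incorrectly written as -12*t**2
The later steps are derived from this incorrect expression, so the error originates in Step 3.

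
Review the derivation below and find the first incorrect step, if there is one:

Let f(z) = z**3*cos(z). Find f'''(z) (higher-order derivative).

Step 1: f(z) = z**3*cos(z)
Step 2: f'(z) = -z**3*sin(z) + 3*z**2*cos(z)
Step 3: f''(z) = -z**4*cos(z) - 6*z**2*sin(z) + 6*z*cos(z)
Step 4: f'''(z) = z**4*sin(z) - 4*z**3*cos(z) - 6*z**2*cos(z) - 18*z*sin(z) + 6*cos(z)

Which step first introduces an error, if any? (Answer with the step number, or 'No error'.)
Step 3

Step 3 is incorrect due to a wrong exponent.
The step shows: -z**4*cos(z) - 6*z**2*sin(z) + 6*z*cos(z)
The correct value should be: -z**3*cos(z) - 6*z**2*sin(z) + 6*z*cos(z)

Explanation: The exponent 3 on z was incorrectly written as 4: the term -z**3*cos(z) was incorrectly written as -z**4*cos(z)
The later steps are derived from this incorrect expression, so the error originates in Step 3.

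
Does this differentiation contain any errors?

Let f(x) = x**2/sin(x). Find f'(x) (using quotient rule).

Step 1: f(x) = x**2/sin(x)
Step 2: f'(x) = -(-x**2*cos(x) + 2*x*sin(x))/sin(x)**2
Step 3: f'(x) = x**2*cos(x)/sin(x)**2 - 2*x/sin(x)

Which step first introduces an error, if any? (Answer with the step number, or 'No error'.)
Step 2

Step 2 is incorrect due to a sign flip.
The step shows: -(-x**2*cos(x) + 2*x*sin(x))/sin(x)**2
The correct value should be: (-x**2*cos(x) + 2*x*sin(x))/sin(x)**2

Explanation: The sign of the whole expression was flipped: the term (-x**2*cos(x) + 2*x*sin(x))/sin(x)**2 was incorrectly written as -(-x**2*cos(x) + 2*x*sin(x))/sin(x)**2
The later steps are derived from this incorrect expression, so the error originates in Step 2.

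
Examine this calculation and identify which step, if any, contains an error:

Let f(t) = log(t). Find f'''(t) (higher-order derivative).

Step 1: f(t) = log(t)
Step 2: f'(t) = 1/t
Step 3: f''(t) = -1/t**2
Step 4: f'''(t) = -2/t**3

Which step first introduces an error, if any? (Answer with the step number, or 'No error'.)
Step 4

Step 4 is incorrect due to a sign flip.
The step shows: -2/t**3
The correct value should be: 2/t**3

Explanation: The sign of the whole expression was flipped: the term 2/t**3 was incorrectly written as -2/t**3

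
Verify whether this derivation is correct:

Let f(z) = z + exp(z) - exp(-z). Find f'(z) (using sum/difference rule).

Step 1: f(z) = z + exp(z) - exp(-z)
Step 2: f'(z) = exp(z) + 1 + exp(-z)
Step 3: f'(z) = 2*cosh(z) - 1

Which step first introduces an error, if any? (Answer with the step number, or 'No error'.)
Step 3

Step 3 is incorrect due to a sign flip.
The step shows: 2*cosh(z) - 1
The correct value should be: 2*cosh(z) + 1

Explanation: The sign of one term was flipped: the term 1 was incorrectly written as -1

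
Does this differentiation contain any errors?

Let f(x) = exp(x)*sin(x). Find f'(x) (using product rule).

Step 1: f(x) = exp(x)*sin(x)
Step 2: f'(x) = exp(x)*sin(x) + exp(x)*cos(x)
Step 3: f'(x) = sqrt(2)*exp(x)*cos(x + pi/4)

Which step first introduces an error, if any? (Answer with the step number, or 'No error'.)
Step 3

Step 3 is incorrect due to a wrong trig function.
The step shows: sqrt(2)*exp(x)*cos(x + pi/4)
The correct value should be: sqrt(2)*exp(x)*sin(x + pi/4)

Explanation: sin(x + pi/4) was incorrectly written as cos(x + pi/4): the term sqrt(2)*exp(x)*sin(x + pi/4) was incorrectly written as sqrt(2)*exp(x)*cos(x + pi/4)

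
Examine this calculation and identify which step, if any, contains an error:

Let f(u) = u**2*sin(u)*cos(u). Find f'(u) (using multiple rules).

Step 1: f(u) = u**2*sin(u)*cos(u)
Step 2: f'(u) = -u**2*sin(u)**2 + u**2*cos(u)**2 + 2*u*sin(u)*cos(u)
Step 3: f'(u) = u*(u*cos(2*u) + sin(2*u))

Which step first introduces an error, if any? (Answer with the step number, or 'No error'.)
No error

All steps in this derivation are correct.
The final answer f'(u) = u*(u*cos(2*u) + sin(2*u)) is valid.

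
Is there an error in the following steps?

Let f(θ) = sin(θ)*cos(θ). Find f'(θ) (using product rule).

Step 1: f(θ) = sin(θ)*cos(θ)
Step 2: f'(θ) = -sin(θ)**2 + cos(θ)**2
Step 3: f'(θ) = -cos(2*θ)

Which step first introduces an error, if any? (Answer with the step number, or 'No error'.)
Step 3

Step 3 is incorrect due to a sign flip.
The step shows: -cos(2*θ)
The correct value should be: cos(2*θ)

Explanation: The sign of the whole expression was flipped: the term cos(2*θ) was incorrectly written as -cos(2*θ)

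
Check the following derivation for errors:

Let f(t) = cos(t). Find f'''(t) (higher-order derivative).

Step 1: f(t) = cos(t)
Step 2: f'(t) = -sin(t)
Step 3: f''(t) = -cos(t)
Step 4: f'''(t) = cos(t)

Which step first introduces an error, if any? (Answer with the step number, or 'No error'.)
Step 4

Step 4 is incorrect due to a wrong trig function.
The step shows: cos(t)
The correct value should be: sin(t)

Explanation: sin(t) was incorrectly written as cos(t): the term sin(t) was incorrectly written as cos(t)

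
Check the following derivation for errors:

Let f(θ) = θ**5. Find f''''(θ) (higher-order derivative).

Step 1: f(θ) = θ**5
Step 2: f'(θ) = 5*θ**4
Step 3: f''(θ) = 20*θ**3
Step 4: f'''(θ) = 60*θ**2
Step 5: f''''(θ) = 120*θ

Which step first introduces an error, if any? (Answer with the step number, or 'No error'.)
No error

All steps in this derivation are correct.
The final answer f''''(θ) = 120*θ is valid.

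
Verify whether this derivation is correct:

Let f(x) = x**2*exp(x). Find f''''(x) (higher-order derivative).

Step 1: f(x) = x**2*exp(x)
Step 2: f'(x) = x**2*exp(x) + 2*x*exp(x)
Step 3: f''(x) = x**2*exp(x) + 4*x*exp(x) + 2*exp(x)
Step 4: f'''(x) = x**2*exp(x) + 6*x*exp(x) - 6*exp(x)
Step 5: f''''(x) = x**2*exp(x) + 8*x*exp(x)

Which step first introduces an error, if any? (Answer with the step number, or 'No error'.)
Step 4

Step 4 is incorrect due to a sign flip.
The step shows: x**2*exp(x) + 6*x*exp(x) - 6*exp(x)
The correct value should be: x**2*exp(x) + 6*x*exp(x) + 6*exp(x)

Explanation: The sign of one term was flipped: the term 6*exp(x) was incorrectly written as -6*exp(x)
The later steps are derived from this incorrect expression, so the error originates in Step 4.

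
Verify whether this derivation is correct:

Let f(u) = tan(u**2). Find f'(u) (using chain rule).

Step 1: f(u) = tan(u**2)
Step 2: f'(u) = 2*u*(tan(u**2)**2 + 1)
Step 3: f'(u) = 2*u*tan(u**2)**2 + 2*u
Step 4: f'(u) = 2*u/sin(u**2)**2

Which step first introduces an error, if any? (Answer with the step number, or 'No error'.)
Step 4

Step 4 is incorrect due to a wrong trig function.
The step shows: 2*u/sin(u**2)**2
The correct value should be: 2*u/cos(u**2)**2

Explanation: cos(u**2) was incorrectly written as sin(u**2): the term 2*u/cos(u**2)**2 was incorrectly written as 2*u/sin(u**2)**2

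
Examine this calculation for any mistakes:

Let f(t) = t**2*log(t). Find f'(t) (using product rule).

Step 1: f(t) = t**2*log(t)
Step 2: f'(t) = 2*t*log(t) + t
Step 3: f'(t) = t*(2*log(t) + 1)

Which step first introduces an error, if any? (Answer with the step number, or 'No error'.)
No error

All steps in this derivation are correct.
The final answer f'(t) = t*(2*log(t) + 1) is valid.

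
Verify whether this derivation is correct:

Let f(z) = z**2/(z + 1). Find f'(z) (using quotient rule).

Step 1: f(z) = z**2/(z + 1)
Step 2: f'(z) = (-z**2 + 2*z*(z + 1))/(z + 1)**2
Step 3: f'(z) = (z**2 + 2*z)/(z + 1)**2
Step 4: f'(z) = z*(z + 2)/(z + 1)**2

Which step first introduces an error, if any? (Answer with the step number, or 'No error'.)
No error

All steps in this derivation are correct.
The final answer f'(z) = z*(z + 2)/(z + 1)**2 is valid.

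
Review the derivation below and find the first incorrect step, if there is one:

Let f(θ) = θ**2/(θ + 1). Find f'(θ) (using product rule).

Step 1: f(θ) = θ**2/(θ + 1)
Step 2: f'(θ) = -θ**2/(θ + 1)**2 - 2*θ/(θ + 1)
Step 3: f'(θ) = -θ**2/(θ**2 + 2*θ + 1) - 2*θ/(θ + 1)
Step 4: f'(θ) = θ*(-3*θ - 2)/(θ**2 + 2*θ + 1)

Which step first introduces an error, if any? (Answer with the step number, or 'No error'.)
Step 2

Step 2 is incorrect due to a sign flip.
The step shows: -θ**2/(θ + 1)**2 - 2*θ/(θ + 1)
The correct value should be: -θ**2/(θ + 1)**2 + 2*θ/(θ + 1)

Explanation: The sign of one term was flipped: the term 2*θ/(θ + 1) was incorrectly written as -2*θ/(θ + 1)
The later steps are derived from this incorrect expression, so the error originates in Step 2.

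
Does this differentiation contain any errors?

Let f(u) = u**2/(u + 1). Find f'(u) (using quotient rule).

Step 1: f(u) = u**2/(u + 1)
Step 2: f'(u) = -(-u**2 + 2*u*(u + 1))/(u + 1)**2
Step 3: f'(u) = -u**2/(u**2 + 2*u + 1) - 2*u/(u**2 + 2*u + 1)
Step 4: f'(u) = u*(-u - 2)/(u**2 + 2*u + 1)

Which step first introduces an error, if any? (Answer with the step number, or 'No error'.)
Step 2

Step 2 is incorrect due to a sign flip.
The step shows: -(-u**2 + 2*u*(u + 1))/(u + 1)**2
The correct value should be: (-u**2 + 2*u*(u + 1))/(u + 1)**2

Explanation: The sign of the whole expression was flipped: the term (-u**2 + 2*u*(u + 1))/(u + 1)**2 was incorrectly written as -(-u**2 + 2*u*(u + 1))/(u + 1)**2
The later steps are derived from this incorrect expression, so the error originates in Step 2.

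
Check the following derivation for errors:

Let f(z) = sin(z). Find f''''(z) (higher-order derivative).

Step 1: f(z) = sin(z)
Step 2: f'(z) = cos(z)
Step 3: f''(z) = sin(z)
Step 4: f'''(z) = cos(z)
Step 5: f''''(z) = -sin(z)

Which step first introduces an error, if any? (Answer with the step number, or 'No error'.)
Step 3

Step 3 is incorrect due to a sign flip.
The step shows: sin(z)
The correct value should be: -sin(z)

Explanation: The sign of the whole expression was flipped: the term -sin(z) was incorrectly written as sin(z)
The later steps are derived from this incorrect expression, so the error originates in Step 3.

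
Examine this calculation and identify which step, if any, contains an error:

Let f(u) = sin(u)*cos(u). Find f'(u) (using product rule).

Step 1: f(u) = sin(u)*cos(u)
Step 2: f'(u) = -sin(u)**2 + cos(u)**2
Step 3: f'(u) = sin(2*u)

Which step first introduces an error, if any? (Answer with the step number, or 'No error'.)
Step 3

Step 3 is incorrect due to a wrong trig function.
The step shows: sin(2*u)
The correct value should be: cos(2*u)

Explanation: cos(2*u) was incorrectly written as sin(2*u): the term cos(2*u) was incorrectly written as sin(2*u)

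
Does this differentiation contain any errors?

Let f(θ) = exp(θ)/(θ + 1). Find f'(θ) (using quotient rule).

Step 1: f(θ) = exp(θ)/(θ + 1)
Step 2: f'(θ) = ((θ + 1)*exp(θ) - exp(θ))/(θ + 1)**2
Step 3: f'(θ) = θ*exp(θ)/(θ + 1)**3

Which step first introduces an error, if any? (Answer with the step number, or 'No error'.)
Step 3

Step 3 is incorrect due to a wrong exponent.
The step shows: θ*exp(θ)/(θ + 1)**3
The correct value should be: θ*exp(θ)/(θ + 1)**2

Explanation: The exponent -2 on θ + 1 was incorrectly written as -3: the term θ*exp(θ)/(θ + 1)**2 was incorrectly written as θ*exp(θ)/(θ + 1)**3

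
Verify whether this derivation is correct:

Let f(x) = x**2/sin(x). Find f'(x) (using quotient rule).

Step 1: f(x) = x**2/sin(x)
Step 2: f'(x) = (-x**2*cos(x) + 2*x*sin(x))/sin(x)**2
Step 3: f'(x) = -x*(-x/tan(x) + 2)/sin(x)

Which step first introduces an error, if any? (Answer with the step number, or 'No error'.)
Step 3

Step 3 is incorrect due to a sign flip.
The step shows: -x*(-x/tan(x) + 2)/sin(x)
The correct value should be: x*(-x/tan(x) + 2)/sin(x)

Explanation: The sign of the whole expression was flipped: the term x*(-x/tan(x) + 2)/sin(x) was incorrectly written as -x*(-x/tan(x) + 2)/sin(x)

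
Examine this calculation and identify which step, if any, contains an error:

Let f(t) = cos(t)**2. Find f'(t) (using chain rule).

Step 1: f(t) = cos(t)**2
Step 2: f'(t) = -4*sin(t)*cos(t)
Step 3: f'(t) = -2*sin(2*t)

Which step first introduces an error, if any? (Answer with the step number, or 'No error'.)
Step 2

Step 2 is incorrect due to a wrong coefficient.
The step shows: -4*sin(t)*cos(t)
The correct value should be: -2*sin(t)*cos(t)

Explanation: The coefficient -2 was incorrectly written as -4: the term -2*sin(t)*cos(t) was incorrectly written as -4*sin(t)*cos(t)
The later steps are derived from this incorrect expression, so the error originates in Step 2.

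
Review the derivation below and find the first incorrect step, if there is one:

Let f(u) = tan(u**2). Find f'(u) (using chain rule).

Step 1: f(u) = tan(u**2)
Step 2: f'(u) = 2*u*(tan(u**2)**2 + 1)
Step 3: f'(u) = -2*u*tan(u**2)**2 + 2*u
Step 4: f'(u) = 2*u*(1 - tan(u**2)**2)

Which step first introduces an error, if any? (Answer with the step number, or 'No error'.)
Step 3

Step 3 is incorrect due to a sign flip.
The step shows: -2*u*tan(u**2)**2 + 2*u
The correct value should be: 2*u*tan(u**2)**2 + 2*u

Explanation: The sign of one term was flipped: the term 2*u*tan(u**2)**2 was incorrectly written as -2*u*tan(u**2)**2
The later steps are derived from this incorrect expression, so the error originates in Step 3.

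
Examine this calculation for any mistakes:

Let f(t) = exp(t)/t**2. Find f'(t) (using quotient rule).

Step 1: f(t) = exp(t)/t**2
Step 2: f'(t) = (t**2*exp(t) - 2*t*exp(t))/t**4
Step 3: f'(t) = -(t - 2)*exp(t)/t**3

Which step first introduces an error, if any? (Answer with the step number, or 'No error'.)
Step 3

Step 3 is incorrect due to a sign flip.
The step shows: -(t - 2)*exp(t)/t**3
The correct value should be: (t - 2)*exp(t)/t**3

Explanation: The sign of the whole expression was flipped: the term (t - 2)*exp(t)/t**3 was incorrectly written as -(t - 2)*exp(t)/t**3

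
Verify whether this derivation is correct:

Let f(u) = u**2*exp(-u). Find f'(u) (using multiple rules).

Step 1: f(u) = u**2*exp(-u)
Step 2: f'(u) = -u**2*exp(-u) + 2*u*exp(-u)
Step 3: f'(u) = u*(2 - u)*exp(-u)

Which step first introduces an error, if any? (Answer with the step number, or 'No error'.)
No error

All steps in this derivation are correct.
The final answer f'(u) = u*(2 - u)*exp(-u) is valid.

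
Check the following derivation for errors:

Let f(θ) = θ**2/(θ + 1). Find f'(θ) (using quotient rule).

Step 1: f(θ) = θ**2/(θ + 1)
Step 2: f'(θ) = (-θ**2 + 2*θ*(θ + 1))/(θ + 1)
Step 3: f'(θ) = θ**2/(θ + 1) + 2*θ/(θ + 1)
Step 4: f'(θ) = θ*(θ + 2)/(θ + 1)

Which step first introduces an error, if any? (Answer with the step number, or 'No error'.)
Step 2

Step 2 is incorrect due to a wrong exponent.
The step shows: (-θ**2 + 2*θ*(θ + 1))/(θ + 1)
The correct value should be: (-θ**2 + 2*θ*(θ + 1))/(θ + 1)**2

Explanation: The exponent -2 on θ + 1 was incorrectly written as -1: the term (-θ**2 + 2*θ*(θ + 1))/(θ + 1)**2 was incorrectly written as (-θ**2 + 2*θ*(θ + 1))/(θ + 1)
The later steps are derived from this incorrect expression, so the error originates in Step 2.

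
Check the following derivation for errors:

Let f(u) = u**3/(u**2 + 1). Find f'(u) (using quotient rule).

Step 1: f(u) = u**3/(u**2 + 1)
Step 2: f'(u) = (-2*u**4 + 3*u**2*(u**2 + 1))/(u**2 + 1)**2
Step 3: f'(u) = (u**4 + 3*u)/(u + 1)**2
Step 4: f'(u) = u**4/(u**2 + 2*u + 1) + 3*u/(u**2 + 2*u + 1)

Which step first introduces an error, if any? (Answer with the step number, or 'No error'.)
Step 3

Step 3 is incorrect due to a wrong exponent.
The step shows: (u**4 + 3*u)/(u + 1)**2
The correct value should be: (u**4 + 3*u**2)/(u**2 + 1)**2

Explanation: The exponent 2 on u was incorrectly written as 1: the term (u**4 + 3*u**2)/(u**2 + 1)**2 was incorrectly written as (u**4 + 3*u)/(u + 1)**2
The later steps are derived from this incorrect expression, so the error originates in Step 3.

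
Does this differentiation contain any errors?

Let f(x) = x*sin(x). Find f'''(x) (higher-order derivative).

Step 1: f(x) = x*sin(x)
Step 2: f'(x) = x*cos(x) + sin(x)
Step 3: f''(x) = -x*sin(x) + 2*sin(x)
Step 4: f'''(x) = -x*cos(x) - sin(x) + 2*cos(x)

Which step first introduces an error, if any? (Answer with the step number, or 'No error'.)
Step 3

Step 3 is incorrect due to a wrong trig function.
The step shows: -x*sin(x) + 2*sin(x)
The correct value should be: -x*sin(x) + 2*cos(x)

Explanation: cos(x) was incorrectly written as sin(x): the term 2*cos(x) was incorrectly written as 2*sin(x)
The later steps are derived from this incorrect expression, so the error originates in Step 3.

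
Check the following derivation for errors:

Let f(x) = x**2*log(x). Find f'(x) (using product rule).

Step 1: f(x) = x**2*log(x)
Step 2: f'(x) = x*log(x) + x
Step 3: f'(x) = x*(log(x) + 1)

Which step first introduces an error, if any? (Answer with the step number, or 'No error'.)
Step 2

Step 2 is incorrect due to a wrong coefficient.
The step shows: x*log(x) + x
The correct value should be: 2*x*log(x) + x

Explanation: The coefficient 2 was incorrectly written as 1: the term 2*x*log(x) was incorrectly written as x*log(x)
The later steps are derived from this incorrect expression, so the error originates in Step 2.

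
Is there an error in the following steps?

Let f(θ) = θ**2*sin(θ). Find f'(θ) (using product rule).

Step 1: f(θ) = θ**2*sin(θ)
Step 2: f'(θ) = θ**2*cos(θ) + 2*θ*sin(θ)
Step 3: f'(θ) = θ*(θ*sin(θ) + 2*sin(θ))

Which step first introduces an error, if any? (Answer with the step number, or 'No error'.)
Step 3

Step 3 is incorrect due to a wrong trig function.
The step shows: θ*(θ*sin(θ) + 2*sin(θ))
The correct value should be: θ*(θ*cos(θ) + 2*sin(θ))

Explanation: cos(θ) was incorrectly written as sin(θ): the term θ*(θ*cos(θ) + 2*sin(θ)) was incorrectly written as θ*(θ*sin(θ) + 2*sin(θ))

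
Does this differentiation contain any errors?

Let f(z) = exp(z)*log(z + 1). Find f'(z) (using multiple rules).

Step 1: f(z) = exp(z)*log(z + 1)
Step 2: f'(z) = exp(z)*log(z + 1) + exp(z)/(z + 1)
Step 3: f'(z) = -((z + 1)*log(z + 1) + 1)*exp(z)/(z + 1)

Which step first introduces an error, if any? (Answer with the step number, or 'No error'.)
Step 3

Step 3 is incorrect due to a sign flip.
The step shows: -((z + 1)*log(z + 1) + 1)*exp(z)/(z + 1)
The correct value should be: ((z + 1)*log(z + 1) + 1)*exp(z)/(z + 1)

Explanation: The sign of the whole expression was flipped: the term ((z + 1)*log(z + 1) + 1)*exp(z)/(z + 1) was incorrectly written as -((z + 1)*log(z + 1) + 1)*exp(z)/(z + 1)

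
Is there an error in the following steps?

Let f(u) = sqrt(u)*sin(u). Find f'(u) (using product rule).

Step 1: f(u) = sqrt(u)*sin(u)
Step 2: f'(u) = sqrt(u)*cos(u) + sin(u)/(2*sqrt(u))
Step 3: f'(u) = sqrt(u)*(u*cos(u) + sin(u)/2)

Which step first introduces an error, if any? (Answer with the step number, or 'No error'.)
Step 3

Step 3 is incorrect due to a wrong exponent.
The step shows: sqrt(u)*(u*cos(u) + sin(u)/2)
The correct value should be: (u*cos(u) + sin(u)/2)/sqrt(u)

Explanation: The exponent -1/2 on u was incorrectly written as 1/2: the term (u*cos(u) + sin(u)/2)/sqrt(u) was incorrectly written as sqrt(u)*(u*cos(u) + sin(u)/2)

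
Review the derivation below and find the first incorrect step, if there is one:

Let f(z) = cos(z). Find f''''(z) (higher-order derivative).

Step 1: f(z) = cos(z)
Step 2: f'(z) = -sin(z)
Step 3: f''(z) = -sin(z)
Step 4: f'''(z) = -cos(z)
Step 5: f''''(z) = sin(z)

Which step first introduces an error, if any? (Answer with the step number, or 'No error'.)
Step 3

Step 3 is incorrect due to a wrong trig function.
The step shows: -sin(z)
The correct value should be: -cos(z)

Explanation: cos(z) was incorrectly written as sin(z): the term -cos(z) was incorrectly written as -sin(z)
The later steps are derived from this incorrect expression, so the error originates in Step 3.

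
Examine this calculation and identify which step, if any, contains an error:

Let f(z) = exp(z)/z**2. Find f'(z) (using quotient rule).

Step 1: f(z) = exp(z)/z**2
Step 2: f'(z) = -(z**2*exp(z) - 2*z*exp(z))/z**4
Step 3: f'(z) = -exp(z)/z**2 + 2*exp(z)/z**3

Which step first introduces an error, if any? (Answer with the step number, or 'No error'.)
Step 2

Step 2 is incorrect due to a sign flip.
The step shows: -(z**2*exp(z) - 2*z*exp(z))/z**4
The correct value should be: (z**2*exp(z) - 2*z*exp(z))/z**4

Explanation: The sign of the whole expression was flipped: the term (z**2*exp(z) - 2*z*exp(z))/z**4 was incorrectly written as -(z**2*exp(z) - 2*z*exp(z))/z**4
The later steps are derived from this incorrect expression, so the error originates in Step 2.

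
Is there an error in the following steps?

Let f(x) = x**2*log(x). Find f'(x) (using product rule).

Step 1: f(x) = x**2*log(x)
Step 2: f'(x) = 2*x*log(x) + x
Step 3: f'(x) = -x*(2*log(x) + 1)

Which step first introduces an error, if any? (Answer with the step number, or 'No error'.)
Step 3

Step 3 is incorrect due to a sign flip.
The step shows: -x*(2*log(x) + 1)
The correct value should be: x*(2*log(x) + 1)

Explanation: The sign of the whole expression was flipped: the term x*(2*log(x) + 1) was incorrectly written as -x*(2*log(x) + 1)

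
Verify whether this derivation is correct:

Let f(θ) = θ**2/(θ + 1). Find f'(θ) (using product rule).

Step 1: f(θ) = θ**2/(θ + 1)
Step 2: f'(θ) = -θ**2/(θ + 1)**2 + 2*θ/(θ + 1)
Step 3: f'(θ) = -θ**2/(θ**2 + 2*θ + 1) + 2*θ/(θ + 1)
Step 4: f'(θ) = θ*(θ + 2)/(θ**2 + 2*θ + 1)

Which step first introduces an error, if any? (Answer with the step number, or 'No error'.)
No error

All steps in this derivation are correct.
The final answer f'(θ) = θ*(θ + 2)/(θ**2 + 2*θ + 1) is valid.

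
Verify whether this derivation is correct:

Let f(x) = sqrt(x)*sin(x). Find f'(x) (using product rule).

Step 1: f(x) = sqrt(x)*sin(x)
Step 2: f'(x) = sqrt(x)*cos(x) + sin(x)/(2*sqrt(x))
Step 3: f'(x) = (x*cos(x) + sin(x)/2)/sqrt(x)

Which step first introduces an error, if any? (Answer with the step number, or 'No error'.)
No error

All steps in this derivation are correct.
The final answer f'(x) = (x*cos(x) + sin(x)/2)/sqrt(x) is valid.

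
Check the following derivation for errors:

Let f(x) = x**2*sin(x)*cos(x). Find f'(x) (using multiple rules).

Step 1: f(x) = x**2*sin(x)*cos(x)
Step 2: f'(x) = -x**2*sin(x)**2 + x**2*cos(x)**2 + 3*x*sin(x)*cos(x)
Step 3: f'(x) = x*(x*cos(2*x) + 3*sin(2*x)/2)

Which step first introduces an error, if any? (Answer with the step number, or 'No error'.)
Step 2

Step 2 is incorrect due to a wrong coefficient.
The step shows: -x**2*sin(x)**2 + x**2*cos(x)**2 + 3*x*sin(x)*cos(x)
The correct value should be: -x**2*sin(x)**2 + x**2*cos(x)**2 + 2*x*sin(x)*cos(x)

Explanation: The coefficient 2 was incorrectly written as 3: the term 2*x*sin(x)*cos(x) was incorrectly written as 3*x*sin(x)*cos(x)
The later steps are derived from this incorrect expression, so the error originates in Step 2.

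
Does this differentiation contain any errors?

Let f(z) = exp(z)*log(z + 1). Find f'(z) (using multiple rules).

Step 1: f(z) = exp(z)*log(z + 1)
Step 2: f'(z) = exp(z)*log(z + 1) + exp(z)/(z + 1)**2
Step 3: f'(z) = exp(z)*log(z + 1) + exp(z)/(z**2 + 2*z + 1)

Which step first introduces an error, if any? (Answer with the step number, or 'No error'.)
Step 2

Step 2 is incorrect due to a wrong exponent.
The step shows: exp(z)*log(z + 1) + exp(z)/(z + 1)**2
The correct value should be: exp(z)*log(z + 1) + exp(z)/(z + 1)

Explanation: The exponent -1 on z + 1 was incorrectly written as -2: the term exp(z)/(z + 1) was incorrectly written as exp(z)/(z + 1)**2
The later steps are derived from this incorrect expression, so the error originates in Step 2.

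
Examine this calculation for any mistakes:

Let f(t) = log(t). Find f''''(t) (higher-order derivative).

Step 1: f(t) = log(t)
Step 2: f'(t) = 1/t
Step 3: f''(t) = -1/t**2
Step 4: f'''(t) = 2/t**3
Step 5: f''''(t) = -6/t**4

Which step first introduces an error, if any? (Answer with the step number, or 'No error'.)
No error

All steps in this derivation are correct.
The final answer f''''(t) = -6/t**4 is valid.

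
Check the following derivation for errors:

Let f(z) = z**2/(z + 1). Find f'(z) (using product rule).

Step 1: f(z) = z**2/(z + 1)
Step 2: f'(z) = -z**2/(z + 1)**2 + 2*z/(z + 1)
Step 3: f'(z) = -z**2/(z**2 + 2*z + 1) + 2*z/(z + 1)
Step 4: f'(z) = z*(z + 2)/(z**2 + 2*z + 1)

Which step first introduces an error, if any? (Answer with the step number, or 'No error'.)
No error

All steps in this derivation are correct.
The final answer f'(z) = z*(z + 2)/(z**2 + 2*z + 1) is valid.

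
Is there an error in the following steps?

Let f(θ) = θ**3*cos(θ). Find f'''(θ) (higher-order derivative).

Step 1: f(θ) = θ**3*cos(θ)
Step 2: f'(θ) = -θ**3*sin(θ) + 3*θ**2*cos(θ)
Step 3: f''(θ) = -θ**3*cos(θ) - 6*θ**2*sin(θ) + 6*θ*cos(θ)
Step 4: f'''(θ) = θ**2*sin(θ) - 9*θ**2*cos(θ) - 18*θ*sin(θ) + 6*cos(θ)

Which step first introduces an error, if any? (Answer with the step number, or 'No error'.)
Step 4

Step 4 is incorrect due to a wrong exponent.
The step shows: θ**2*sin(θ) - 9*θ**2*cos(θ) - 18*θ*sin(θ) + 6*cos(θ)
The correct value should be: θ**3*sin(θ) - 9*θ**2*cos(θ) - 18*θ*sin(θ) + 6*cos(θ)

Explanation: The exponent 3 on θ was incorrectly written as 2: the term θ**3*sin(θ) was incorrectly written as θ**2*sin(θ)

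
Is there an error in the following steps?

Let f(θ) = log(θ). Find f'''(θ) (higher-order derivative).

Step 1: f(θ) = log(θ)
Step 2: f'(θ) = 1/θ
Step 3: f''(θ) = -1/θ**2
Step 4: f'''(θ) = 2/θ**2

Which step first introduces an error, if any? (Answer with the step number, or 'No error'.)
Step 4

Step 4 is incorrect due to a wrong exponent.
The step shows: 2/θ**2
The correct value should be: 2/θ**3

Explanation: The exponent -3 on θ was incorrectly written as -2: the term 2/θ**3 was incorrectly written as 2/θ**2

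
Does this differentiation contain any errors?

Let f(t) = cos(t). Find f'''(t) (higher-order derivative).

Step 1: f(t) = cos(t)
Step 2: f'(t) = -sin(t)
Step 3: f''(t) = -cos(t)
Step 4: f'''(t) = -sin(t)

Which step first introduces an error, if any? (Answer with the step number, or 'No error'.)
Step 4

Step 4 is incorrect due to a sign flip.
The step shows: -sin(t)
The correct value should be: sin(t)

Explanation: The sign of the whole expression was flipped: the term sin(t) was incorrectly written as -sin(t)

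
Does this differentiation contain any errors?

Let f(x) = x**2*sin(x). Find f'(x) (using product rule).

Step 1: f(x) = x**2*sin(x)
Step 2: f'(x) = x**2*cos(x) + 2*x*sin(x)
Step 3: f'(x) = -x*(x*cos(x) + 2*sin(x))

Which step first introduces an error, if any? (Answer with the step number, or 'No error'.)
Step 3

Step 3 is incorrect due to a sign flip.
The step shows: -x*(x*cos(x) + 2*sin(x))
The correct value should be: x*(x*cos(x) + 2*sin(x))

Explanation: The sign of the whole expression was flipped: the term x*(x*cos(x) + 2*sin(x)) was incorrectly written as -x*(x*cos(x) + 2*sin(x))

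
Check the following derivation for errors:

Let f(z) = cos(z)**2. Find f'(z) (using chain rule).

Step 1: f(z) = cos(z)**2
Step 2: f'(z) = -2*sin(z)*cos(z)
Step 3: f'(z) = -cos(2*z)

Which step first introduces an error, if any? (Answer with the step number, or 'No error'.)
Step 3

Step 3 is incorrect due to a wrong trig function.
The step shows: -cos(2*z)
The correct value should be: -sin(2*z)

Explanation: sin(2*z) was incorrectly written as cos(2*z): the term -sin(2*z) was incorrectly written as -cos(2*z)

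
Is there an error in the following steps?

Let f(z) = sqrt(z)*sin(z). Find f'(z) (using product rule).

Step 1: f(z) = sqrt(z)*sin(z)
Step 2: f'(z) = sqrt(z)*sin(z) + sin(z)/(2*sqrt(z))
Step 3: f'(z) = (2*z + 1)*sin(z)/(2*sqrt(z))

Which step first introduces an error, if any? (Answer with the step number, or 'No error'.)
Step 2

Step 2 is incorrect due to a wrong trig function.
The step shows: sqrt(z)*sin(z) + sin(z)/(2*sqrt(z))
The correct value should be: sqrt(z)*cos(z) + sin(z)/(2*sqrt(z))

Explanation: cos(z) was incorrectly written as sin(z): the term sqrt(z)*cos(z) was incorrectly written as sqrt(z)*sin(z)
The later steps are derived from this incorrect expression, so the error originates in Step 2.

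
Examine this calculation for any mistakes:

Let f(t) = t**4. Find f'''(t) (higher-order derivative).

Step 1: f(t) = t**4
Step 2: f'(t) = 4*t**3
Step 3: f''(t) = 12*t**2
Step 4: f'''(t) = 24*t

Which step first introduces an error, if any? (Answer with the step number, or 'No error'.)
No error

All steps in this derivation are correct.
The final answer f'''(t) = 24*t is valid.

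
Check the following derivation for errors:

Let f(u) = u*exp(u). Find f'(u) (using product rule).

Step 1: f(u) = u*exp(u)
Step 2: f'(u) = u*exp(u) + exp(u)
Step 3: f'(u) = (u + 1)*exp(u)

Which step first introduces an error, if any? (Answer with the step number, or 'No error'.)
No error

All steps in this derivation are correct.
The final answer f'(u) = (u + 1)*exp(u) is valid.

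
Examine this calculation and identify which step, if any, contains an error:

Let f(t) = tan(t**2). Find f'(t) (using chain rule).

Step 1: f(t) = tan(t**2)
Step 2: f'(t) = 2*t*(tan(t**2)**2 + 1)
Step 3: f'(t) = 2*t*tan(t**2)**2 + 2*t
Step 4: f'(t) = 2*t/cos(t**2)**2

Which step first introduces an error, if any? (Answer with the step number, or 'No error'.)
No error

All steps in this derivation are correct.
The final answer f'(t) = 2*t/cos(t**2)**2 is valid.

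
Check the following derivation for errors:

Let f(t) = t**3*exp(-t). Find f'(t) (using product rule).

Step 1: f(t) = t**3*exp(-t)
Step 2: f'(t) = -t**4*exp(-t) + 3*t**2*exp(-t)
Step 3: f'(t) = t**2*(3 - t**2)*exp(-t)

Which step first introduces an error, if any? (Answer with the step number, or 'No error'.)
Step 2

Step 2 is incorrect due to a wrong exponent.
The step shows: -t**4*exp(-t) + 3*t**2*exp(-t)
The correct value should be: -t**3*exp(-t) + 3*t**2*exp(-t)

Explanation: The exponent 3 on t was incorrectly written as 4: the term -t**3*exp(-t) was incorrectly written as -t**4*exp(-t)
The later steps are derived from this incorrect expression, so the error originates in Step 2.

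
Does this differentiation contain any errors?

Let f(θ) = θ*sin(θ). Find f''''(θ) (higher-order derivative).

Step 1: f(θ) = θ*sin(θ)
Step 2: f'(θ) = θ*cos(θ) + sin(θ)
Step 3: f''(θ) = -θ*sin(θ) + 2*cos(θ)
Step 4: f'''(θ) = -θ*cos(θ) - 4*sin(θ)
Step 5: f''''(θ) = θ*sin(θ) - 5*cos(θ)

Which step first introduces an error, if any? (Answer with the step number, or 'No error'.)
Step 4

Step 4 is incorrect due to a wrong coefficient.
The step shows: -θ*cos(θ) - 4*sin(θ)
The correct value should be: -θ*cos(θ) - 3*sin(θ)

Explanation: The coefficient -3 was incorrectly written as -4: the term -3*sin(θ) was incorrectly written as -4*sin(θ)
The later steps are derived from this incorrect expression, so the error originates in Step 4.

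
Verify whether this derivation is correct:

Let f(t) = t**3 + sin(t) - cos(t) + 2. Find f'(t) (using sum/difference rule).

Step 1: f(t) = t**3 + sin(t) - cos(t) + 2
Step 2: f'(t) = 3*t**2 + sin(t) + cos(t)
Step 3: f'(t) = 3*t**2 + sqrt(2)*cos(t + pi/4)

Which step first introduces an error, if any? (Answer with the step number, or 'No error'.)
Step 3

Step 3 is incorrect due to a wrong trig function.
The step shows: 3*t**2 + sqrt(2)*cos(t + pi/4)
The correct value should be: 3*t**2 + sqrt(2)*sin(t + pi/4)

Explanation: sin(t + pi/4) was incorrectly written as cos(t + pi/4): the term sqrt(2)*sin(t + pi/4) was incorrectly written as sqrt(2)*cos(t + pi/4)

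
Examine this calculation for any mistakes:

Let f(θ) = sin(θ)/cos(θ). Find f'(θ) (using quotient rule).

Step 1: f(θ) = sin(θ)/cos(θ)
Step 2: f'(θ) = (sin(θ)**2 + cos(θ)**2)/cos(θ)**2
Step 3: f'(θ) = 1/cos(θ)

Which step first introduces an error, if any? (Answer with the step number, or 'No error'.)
Step 3

Step 3 is incorrect due to a wrong exponent.
The step shows: 1/cos(θ)
The correct value should be: cos(θ)**(-2)

Explanation: The exponent -2 on cos(θ) was incorrectly written as -1: the term cos(θ)**(-2) was incorrectly written as 1/cos(θ)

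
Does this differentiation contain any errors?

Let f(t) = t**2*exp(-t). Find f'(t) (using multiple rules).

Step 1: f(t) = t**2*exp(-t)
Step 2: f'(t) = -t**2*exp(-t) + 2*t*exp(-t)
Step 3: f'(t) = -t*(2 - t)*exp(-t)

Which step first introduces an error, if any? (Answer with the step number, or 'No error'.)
Step 3

Step 3 is incorrect due to a sign flip.
The step shows: -t*(2 - t)*exp(-t)
The correct value should be: t*(2 - t)*exp(-t)

Explanation: The sign of the whole expression was flipped: the term t*(2 - t)*exp(-t) was incorrectly written as -t*(2 - t)*exp(-t)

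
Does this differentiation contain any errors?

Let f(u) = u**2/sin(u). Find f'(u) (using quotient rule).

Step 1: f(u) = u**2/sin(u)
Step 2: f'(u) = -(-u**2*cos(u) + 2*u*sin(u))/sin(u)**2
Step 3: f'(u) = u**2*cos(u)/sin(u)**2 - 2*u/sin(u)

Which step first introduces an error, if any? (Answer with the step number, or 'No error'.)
Step 2

Step 2 is incorrect due to a sign flip.
The step shows: -(-u**2*cos(u) + 2*u*sin(u))/sin(u)**2
The correct value should be: (-u**2*cos(u) + 2*u*sin(u))/sin(u)**2

Explanation: The sign of the whole expression was flipped: the term (-u**2*cos(u) + 2*u*sin(u))/sin(u)**2 was incorrectly written as -(-u**2*cos(u) + 2*u*sin(u))/sin(u)**2
The later steps are derived from this incorrect expression, so the error originates in Step 2.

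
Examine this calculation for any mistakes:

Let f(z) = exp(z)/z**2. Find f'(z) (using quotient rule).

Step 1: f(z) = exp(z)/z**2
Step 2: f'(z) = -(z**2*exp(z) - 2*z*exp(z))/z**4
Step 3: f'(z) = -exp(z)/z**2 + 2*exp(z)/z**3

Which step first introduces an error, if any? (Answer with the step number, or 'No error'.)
Step 2

Step 2 is incorrect due to a sign flip.
The step shows: -(z**2*exp(z) - 2*z*exp(z))/z**4
The correct value should be: (z**2*exp(z) - 2*z*exp(z))/z**4

Explanation: The sign of the whole expression was flipped: the term (z**2*exp(z) - 2*z*exp(z))/z**4 was incorrectly written as -(z**2*exp(z) - 2*z*exp(z))/z**4
The later steps are derived from this incorrect expression, so the error originates in Step 2.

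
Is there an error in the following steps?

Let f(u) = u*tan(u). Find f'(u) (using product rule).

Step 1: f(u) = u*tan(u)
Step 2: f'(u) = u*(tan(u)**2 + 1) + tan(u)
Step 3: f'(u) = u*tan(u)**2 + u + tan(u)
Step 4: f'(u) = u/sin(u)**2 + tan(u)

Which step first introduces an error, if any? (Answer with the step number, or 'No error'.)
Step 4

Step 4 is incorrect due to a wrong trig function.
The step shows: u/sin(u)**2 + tan(u)
The correct value should be: u/cos(u)**2 + tan(u)

Explanation: cos(u) was incorrectly written as sin(u): the term u/cos(u)**2 was incorrectly written as u/sin(u)**2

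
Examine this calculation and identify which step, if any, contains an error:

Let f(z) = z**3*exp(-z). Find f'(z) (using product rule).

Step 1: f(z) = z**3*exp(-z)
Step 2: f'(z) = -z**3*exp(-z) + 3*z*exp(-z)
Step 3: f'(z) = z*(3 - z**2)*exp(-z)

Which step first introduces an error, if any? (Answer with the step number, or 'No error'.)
Step 2

Step 2 is incorrect due to a wrong exponent.
The step shows: -z**3*exp(-z) + 3*z*exp(-z)
The correct value should be: -z**3*exp(-z) + 3*z**2*exp(-z)

Explanation: The exponent 2 on z was incorrectly written as 1: the term 3*z**2*exp(-z) was incorrectly written as 3*z*exp(-z)
The later steps are derived from this incorrect expression, so the error originates in Step 2.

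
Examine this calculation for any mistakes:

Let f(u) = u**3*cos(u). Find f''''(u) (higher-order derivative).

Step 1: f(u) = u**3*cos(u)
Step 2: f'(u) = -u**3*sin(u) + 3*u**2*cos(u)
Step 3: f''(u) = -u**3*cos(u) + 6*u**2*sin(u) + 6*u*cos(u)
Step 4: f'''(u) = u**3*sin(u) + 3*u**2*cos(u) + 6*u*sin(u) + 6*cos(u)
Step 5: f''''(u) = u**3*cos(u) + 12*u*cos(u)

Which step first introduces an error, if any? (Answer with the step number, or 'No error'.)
Step 3

Step 3 is incorrect due to a sign flip.
The step shows: -u**3*cos(u) + 6*u**2*sin(u) + 6*u*cos(u)
The correct value should be: -u**3*cos(u) - 6*u**2*sin(u) + 6*u*cos(u)

Explanation: The sign of one term was flipped: the term -6*u**2*sin(u) was incorrectly written as 6*u**2*sin(u)
The later steps are derived from this incorrect expression, so the error originates in Step 3.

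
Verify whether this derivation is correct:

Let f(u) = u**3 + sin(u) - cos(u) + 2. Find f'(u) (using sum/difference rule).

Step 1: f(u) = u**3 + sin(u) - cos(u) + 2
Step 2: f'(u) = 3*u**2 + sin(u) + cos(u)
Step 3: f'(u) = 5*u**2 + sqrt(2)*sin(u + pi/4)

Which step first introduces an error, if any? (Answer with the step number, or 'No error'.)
Step 3

Step 3 is incorrect due to a wrong coefficient.
The step shows: 5*u**2 + sqrt(2)*sin(u + pi/4)
The correct value should be: 3*u**2 + sqrt(2)*sin(u + pi/4)

Explanation: The coefficient 3 was incorrectly written as 5: the term 3*u**2 was incorrectly written as 5*u**2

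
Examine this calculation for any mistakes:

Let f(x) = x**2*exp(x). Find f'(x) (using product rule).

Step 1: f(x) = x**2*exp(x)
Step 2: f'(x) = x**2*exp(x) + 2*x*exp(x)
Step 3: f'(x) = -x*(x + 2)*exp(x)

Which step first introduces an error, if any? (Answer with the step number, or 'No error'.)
Step 3

Step 3 is incorrect due to a sign flip.
The step shows: -x*(x + 2)*exp(x)
The correct value should be: x*(x + 2)*exp(x)

Explanation: The sign of the whole expression was flipped: the term x*(x + 2)*exp(x) was incorrectly written as -x*(x + 2)*exp(x)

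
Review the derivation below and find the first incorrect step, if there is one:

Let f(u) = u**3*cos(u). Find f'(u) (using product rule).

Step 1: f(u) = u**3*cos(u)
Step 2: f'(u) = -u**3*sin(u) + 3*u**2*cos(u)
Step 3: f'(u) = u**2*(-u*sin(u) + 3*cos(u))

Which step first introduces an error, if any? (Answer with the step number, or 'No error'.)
No error

All steps in this derivation are correct.
The final answer f'(u) = u**2*(-u*sin(u) + 3*cos(u)) is valid.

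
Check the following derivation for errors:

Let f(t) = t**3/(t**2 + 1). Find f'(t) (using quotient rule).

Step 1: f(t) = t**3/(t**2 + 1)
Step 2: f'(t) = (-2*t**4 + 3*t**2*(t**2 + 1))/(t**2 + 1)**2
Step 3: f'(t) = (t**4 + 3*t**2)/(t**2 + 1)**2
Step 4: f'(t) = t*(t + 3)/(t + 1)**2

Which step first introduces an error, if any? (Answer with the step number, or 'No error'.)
Step 4

Step 4 is incorrect due to a wrong exponent.
The step shows: t*(t + 3)/(t + 1)**2
The correct value should be: t**2*(t**2 + 3)/(t**2 + 1)**2

Explanation: The exponent 2 on t was incorrectly written as 1: the term t**2*(t**2 + 3)/(t**2 + 1)**2 was incorrectly written as t*(t + 3)/(t + 1)**2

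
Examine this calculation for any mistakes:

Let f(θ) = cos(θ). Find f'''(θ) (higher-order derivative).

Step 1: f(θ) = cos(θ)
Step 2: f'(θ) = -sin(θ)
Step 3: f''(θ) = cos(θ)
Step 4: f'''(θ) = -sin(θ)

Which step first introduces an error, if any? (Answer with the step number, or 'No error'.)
Step 3

Step 3 is incorrect due to a sign flip.
The step shows: cos(θ)
The correct value should be: -cos(θ)

Explanation: The sign of the whole expression was flipped: the term -cos(θ) was incorrectly written as cos(θ)
The later steps are derived from this incorrect expression, so the error originates in Step 3.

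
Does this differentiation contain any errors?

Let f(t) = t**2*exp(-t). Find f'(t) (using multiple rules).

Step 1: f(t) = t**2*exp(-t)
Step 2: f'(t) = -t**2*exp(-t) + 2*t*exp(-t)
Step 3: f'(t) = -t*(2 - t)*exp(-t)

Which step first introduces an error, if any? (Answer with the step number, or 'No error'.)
Step 3

Step 3 is incorrect due to a sign flip.
The step shows: -t*(2 - t)*exp(-t)
The correct value should be: t*(2 - t)*exp(-t)

Explanation: The sign of the whole expression was flipped: the term t*(2 - t)*exp(-t) was incorrectly written as -t*(2 - t)*exp(-t)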